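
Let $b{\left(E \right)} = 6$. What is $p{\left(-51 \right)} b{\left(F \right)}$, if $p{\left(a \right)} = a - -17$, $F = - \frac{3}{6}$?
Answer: $-204$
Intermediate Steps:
$F = - \frac{1}{2}$ ($F = \left(-3\right) \frac{1}{6} = - \frac{1}{2} \approx -0.5$)
$p{\left(a \right)} = 17 + a$ ($p{\left(a \right)} = a + 17 = 17 + a$)
$p{\left(-51 \right)} b{\left(F \right)} = \left(17 - 51\right) 6 = \left(-34\right) 6 = -204$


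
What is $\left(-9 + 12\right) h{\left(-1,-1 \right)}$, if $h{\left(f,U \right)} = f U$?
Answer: $3$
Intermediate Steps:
$h{\left(f,U \right)} = U f$
$\left(-9 + 12\right) h{\left(-1,-1 \right)} = \left(-9 + 12\right) \left(\left(-1\right) \left(-1\right)\right) = 3 \cdot 1 = 3$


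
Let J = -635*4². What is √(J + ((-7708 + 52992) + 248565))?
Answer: 3*√31521 ≈ 532.63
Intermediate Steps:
J = -10160 (J = -635*16 = -10160)
√(J + ((-7708 + 52992) + 248565)) = √(-10160 + ((-7708 + 52992) + 248565)) = √(-10160 + (45284 + 248565)) = √(-10160 + 293849) = √283689 = 3*√31521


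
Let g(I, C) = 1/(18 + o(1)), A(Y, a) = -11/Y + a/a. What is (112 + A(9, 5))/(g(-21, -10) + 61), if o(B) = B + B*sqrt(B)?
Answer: 20120/10989 ≈ 1.8309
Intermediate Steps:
o(B) = B + B**(3/2)
A(Y, a) = 1 - 11/Y (A(Y, a) = -11/Y + 1 = 1 - 11/Y)
g(I, C) = 1/20 (g(I, C) = 1/(18 + (1 + 1**(3/2))) = 1/(18 + (1 + 1)) = 1/(18 + 2) = 1/20)
(112 + A(9, 5))/(g(-21, -10) + 61) = (112 + (-11 + 9)/9)/(1/20 + 61) = (112 + (1/9)*(-2))/(1221/20) = (112 - 2/9)*(20/1221) = (1006/9)*(20/1221) = 20120/10989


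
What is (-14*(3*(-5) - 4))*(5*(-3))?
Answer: -3990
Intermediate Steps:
(-14*(3*(-5) - 4))*(5*(-3)) = -14*(-15 - 4)*(-15) = -14*(-19)*(-15) = 266*(-15) = -3990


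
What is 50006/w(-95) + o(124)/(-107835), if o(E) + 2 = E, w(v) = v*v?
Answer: 1078259192/194642175 ≈ 5.5397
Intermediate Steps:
w(v) = v²
o(E) = -2 + E
50006/w(-95) + o(124)/(-107835) = 50006/((-95)²) + (-2 + 124)/(-107835) = 50006/9025 + 122*(-1/107835) = 50006*(1/9025) - 122/107835 = 50006/9025 - 122/107835 = 1078259192/194642175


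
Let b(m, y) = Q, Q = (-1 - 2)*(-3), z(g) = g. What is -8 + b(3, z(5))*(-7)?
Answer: -71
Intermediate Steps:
Q = 9 (Q = -3*(-3) = 9)
b(m, y) = 9
-8 + b(3, z(5))*(-7) = -8 + 9*(-7) = -8 - 63 = -71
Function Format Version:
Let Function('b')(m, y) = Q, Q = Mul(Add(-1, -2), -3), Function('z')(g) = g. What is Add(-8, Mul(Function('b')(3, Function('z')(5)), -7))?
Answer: -71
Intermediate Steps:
Q = 9 (Q = Mul(-3, -3) = 9)
Function('b')(m, y) = 9
Add(-8, Mul(Function('b')(3, Function('z')(5)), -7)) = Add(-8, Mul(9, -7)) = Add(-8, -63) = -71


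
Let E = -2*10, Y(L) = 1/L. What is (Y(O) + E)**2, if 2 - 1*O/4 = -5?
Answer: 312481/784 ≈ 398.57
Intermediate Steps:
O = 28 (O = 8 - 4*(-5) = 8 + 20 = 28)
E = -20
(Y(O) + E)**2 = (1/28 - 20)**2 = (-559/28)**2 = 312481/784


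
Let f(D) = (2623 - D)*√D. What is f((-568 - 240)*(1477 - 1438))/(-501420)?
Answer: -6827*I*√7878/50142 ≈ -12.085*I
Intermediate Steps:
f(D) = √D*(2623 - D)
f((-568 - 240)*(1477 - 1438))/(-501420) = (√((-568 - 240)*(1477 - 1438))*(2623 - (-568 - 240)*(1477 - 1438)))/(-501420) = (√(-808*39)*(2623 - (-808)*39))*(-1/501420) = (√(-31512)*(2623 - 1*(-31512)))*(-1/501420) = ((2*I*√7878)*(2623 + 31512))*(-1/501420) = ((2*I*√7878)*34135)*(-1/501420) = (68270*I*√7878)*(-1/501420) = -6827*I*√7878/50142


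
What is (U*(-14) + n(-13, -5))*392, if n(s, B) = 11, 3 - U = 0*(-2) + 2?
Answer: -1176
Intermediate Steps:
U = 1 (U = 3 - (0*(-2) + 2) = 3 - (0 + 2) = 3 - 1*2 = 3 - 2 = 1)
(U*(-14) + n(-13, -5))*392 = (1*(-14) + 11)*392 = (-14 + 11)*392 = -3*392 = -1176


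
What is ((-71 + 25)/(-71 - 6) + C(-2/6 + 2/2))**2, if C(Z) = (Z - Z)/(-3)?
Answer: 2116/5929 ≈ 0.35689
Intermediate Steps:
C(Z) = 0 (C(Z) = 0*(-1/3) = 0)
((-71 + 25)/(-71 - 6) + C(-2/6 + 2/2))**2 = ((-71 + 25)/(-71 - 6) + 0)**2 = (-46/(-77) + 0)**2 = (-46*(-1/77) + 0)**2 = (46/77 + 0)**2 = (46/77)**2 = 2116/5929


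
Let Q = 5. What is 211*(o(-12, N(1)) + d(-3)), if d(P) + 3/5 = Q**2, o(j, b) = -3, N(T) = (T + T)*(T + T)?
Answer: 22577/5 ≈ 4515.4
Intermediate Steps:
N(T) = 4*T**2 (N(T) = (2*T)*(2*T) = 4*T**2)
d(P) = 122/5 (d(P) = -3/5 + 5**2 = -3/5 + 25 = 122/5)
211*(o(-12, N(1)) + d(-3)) = 211*(-3 + 122/5) = 211*(107/5) = 22577/5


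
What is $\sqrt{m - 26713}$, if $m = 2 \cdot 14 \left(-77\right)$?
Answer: $i \sqrt{28869} \approx 169.91 i$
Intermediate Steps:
$m = -2156$ ($m = 28 \left(-77\right) = -2156$)
$\sqrt{m - 26713} = \sqrt{-2156 - 26713} = \sqrt{-28869} = i \sqrt{28869}$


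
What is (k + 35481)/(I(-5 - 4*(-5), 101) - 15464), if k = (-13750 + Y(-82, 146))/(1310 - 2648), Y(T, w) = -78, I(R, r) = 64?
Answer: -23743703/10302600 ≈ -2.3046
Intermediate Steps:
k = 6914/669 (k = (-13750 - 78)/(1310 - 2648) = -13828/(-1338) = -13828*(-1/1338) = 6914/669 ≈ 10.335)
(k + 35481)/(I(-5 - 4*(-5), 101) - 15464) = (6914/669 + 35481)/(64 - 15464) = (23743703/669)/(-15400) = (23743703/669)*(-1/15400) = -23743703/10302600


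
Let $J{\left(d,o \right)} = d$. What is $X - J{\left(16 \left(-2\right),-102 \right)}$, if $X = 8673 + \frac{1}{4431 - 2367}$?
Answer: $\frac{17967121}{2064} \approx 8705.0$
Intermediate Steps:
$X = \frac{17901073}{2064}$ ($X = 8673 + \frac{1}{2064} = \frac{17901073}{2064} \approx 8673.0$)
$X - J{\left(16 \left(-2\right),-102 \right)} = \frac{17901073}{2064} - 16 \left(-2\right) = \frac{17901073}{2064} - -32 = \frac{17901073}{2064} + 32 = \frac{17967121}{2064}$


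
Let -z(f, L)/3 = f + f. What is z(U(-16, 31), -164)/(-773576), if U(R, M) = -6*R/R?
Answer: -9/193394 ≈ -4.6537e-5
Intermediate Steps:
U(R, M) = -6 (U(R, M) = -6*1 = -6)
z(f, L) = -6*f (z(f, L) = -3*(f + f) = -6*f)
z(U(-16, 31), -164)/(-773576) = -6*(-6)/(-773576) = 36*(-1/773576) = -9/193394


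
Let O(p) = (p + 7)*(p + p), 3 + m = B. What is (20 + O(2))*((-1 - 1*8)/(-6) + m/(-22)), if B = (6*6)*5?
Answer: -4032/11 ≈ -366.55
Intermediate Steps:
B = 180 (B = 36*5 = 180)
m = 177 (m = -3 + 180 = 177)
O(p) = 2*p*(7 + p) (O(p) = (7 + p)*(2*p) = 2*p*(7 + p))
(20 + O(2))*((-1 - 1*8)/(-6) + m/(-22)) = (20 + 2*2*(7 + 2))*((-1 - 1*8)/(-6) + 177/(-22)) = (20 + 2*2*9)*((-1 - 8)*(-⅙) + 177*(-1/22)) = (20 + 36)*(-9*(-⅙) - 177/22) = 56*(3/2 - 177/22) = 56*(-72/11) = -4032/11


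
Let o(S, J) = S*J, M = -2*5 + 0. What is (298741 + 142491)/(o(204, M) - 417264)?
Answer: -55154/52413 ≈ -1.0523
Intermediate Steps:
M = -10 (M = -10 + 0 = -10)
o(S, J) = J*S
(298741 + 142491)/(o(204, M) - 417264) = (298741 + 142491)/(-10*204 - 417264) = 441232/(-2040 - 417264) = 441232/(-419304) = 441232*(-1/419304) = -55154/52413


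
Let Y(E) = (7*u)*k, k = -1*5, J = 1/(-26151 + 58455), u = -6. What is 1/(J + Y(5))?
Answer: 32304/6783841 ≈ 0.0047619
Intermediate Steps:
J = 1/32304 ≈ 3.0956e-5
k = -5
Y(E) = 210 (Y(E) = (7*(-6))*(-5) = -42*(-5) = 210)
1/(J + Y(5)) = 1/(1/32304 + 210) = 1/(6783841/32304) = 32304/6783841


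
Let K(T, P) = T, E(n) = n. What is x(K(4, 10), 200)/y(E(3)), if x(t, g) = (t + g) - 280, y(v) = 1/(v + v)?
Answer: -456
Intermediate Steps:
y(v) = 1/(2*v)
x(t, g) = -280 + g + t (x(t, g) = (g + t) - 280 = -280 + g + t)
x(K(4, 10), 200)/y(E(3)) = (-280 + 200 + 4)/(((½)/3)) = -76/((½)*(⅓)) = -76/⅙ = -76*6 = -456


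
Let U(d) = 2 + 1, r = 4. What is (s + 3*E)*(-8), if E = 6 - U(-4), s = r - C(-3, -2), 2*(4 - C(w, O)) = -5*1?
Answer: -52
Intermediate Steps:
U(d) = 3
C(w, O) = 13/2 (C(w, O) = 4 - (-5)/2 = 4 - 1/2*(-5) = 4 + 5/2 = 13/2)
s = -5/2 (s = 4 - 1*13/2 = 4 - 13/2 = -5/2 ≈ -2.5000)
E = 3 (E = 6 - 1*3 = 6 - 3 = 3)
(s + 3*E)*(-8) = (-5/2 + 3*3)*(-8) = (-5/2 + 9)*(-8) = (13/2)*(-8) = -52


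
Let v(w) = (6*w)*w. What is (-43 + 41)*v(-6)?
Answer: -432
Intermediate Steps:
v(w) = 6*w**2
(-43 + 41)*v(-6) = (-43 + 41)*(6*(-6)**2) = -12*36 = -2*216 = -432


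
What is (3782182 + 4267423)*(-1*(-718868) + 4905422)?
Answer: 45273312905450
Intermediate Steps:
(3782182 + 4267423)*(-1*(-718868) + 4905422) = 8049605*(718868 + 4905422) = 8049605*5624290 = 45273312905450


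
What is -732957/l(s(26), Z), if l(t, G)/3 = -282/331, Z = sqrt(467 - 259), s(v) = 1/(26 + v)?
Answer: 80869589/282 ≈ 2.8677e+5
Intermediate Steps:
Z = 4*sqrt(13) (Z = sqrt(208) = 4*sqrt(13) ≈ 14.422)
l(t, G) = -846/331 (l(t, G) = 3*(-282/331) = -846/331)
-732957/l(s(26), Z) = -732957/(-846/331) = -732957*(-331/846) = 80869589/282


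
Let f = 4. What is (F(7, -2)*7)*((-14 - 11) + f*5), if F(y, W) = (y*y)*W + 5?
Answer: 3255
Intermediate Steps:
F(y, W) = 5 + W*y² (F(y, W) = y²*W + 5 = W*y² + 5 = 5 + W*y²)
(F(7, -2)*7)*((-14 - 11) + f*5) = ((5 - 2*7²)*7)*((-14 - 11) + 4*5) = ((5 - 2*49)*7)*(-25 + 20) = ((5 - 98)*7)*(-5) = -93*7*(-5) = -651*(-5) = 3255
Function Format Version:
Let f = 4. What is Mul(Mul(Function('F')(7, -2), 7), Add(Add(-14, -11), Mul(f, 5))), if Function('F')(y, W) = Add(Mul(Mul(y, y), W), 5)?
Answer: 3255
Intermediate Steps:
Function('F')(y, W) = Add(5, Mul(W, Pow(y, 2))) (Function('F')(y, W) = Add(Mul(Pow(y, 2), W), 5) = Add(Mul(W, Pow(y, 2)), 5) = Add(5, Mul(W, Pow(y, 2))))
Mul(Mul(Function('F')(7, -2), 7), Add(Add(-14, -11), Mul(f, 5))) = Mul(Mul(Add(5, Mul(-2, Pow(7, 2))), 7), Add(Add(-14, -11), Mul(4, 5))) = Mul(Mul(Add(5, Mul(-2, 49)), 7), Add(-25, 20)) = Mul(Mul(Add(5, -98), 7), -5) = Mul(Mul(-93, 7), -5) = Mul(-651, -5) = 3255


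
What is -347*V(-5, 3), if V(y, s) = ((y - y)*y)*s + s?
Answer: -1041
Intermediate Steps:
V(y, s) = s (V(y, s) = (0*y)*s + s = 0*s + s = 0 + s = s)
-347*V(-5, 3) = -347*3 = -1041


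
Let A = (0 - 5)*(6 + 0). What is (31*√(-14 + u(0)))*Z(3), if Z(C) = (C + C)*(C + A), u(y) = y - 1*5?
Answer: -5022*I*√19 ≈ -21890.0*I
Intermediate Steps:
A = -30 (A = -5*6 = -30)
u(y) = -5 + y (u(y) = y - 5 = -5 + y)
Z(C) = 2*C*(-30 + C) (Z(C) = (C + C)*(C - 30) = (2*C)*(-30 + C) = 2*C*(-30 + C))
(31*√(-14 + u(0)))*Z(3) = (31*√(-14 + (-5 + 0)))*(2*3*(-30 + 3)) = (31*√(-14 - 5))*(2*3*(-27)) = (31*√(-19))*(-162) = (31*(I*√19))*(-162) = (31*I*√19)*(-162) = -5022*I*√19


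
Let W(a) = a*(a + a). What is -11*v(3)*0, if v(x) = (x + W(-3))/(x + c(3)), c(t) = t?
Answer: 0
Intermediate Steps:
W(a) = 2*a² (W(a) = a*(2*a) = 2*a²)
v(x) = (18 + x)/(3 + x) (v(x) = (x + 2*(-3)²)/(x + 3) = (x + 2*9)/(3 + x) = (x + 18)/(3 + x) = (18 + x)/(3 + x))
-11*v(3)*0 = -11*(18 + 3)/(3 + 3)*0 = -11*21/6*0 = -11*7/2*0 = -77/2*0 = 0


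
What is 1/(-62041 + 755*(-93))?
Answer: -1/132256 ≈ -7.5611e-6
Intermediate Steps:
1/(-62041 + 755*(-93)) = 1/(-62041 - 70215) = 1/(-132256) = -1/132256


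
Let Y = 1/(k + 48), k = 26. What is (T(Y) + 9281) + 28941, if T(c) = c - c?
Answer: 38222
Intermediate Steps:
Y = 1/74 (Y = 1/(26 + 48) = 1/74 ≈ 0.013514)
T(c) = 0
(T(Y) + 9281) + 28941 = (0 + 9281) + 28941 = 9281 + 28941 = 38222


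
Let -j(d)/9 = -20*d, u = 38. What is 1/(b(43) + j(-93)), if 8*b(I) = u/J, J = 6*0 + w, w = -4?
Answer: -16/267859 ≈ -5.9733e-5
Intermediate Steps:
J = -4 (J = 6*0 - 4 = 0 - 4 = -4)
b(I) = -19/16 (b(I) = (38/(-4))/8 = (38*(-¼))/8 = (⅛)*(-19/2) = -19/16)
j(d) = 180*d (j(d) = -(-180)*d = 180*d)
1/(b(43) + j(-93)) = 1/(-19/16 + 180*(-93)) = 1/(-19/16 - 16740) = 1/(-267859/16) = -16/267859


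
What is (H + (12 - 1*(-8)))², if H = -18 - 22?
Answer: 400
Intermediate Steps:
H = -40
(H + (12 - 1*(-8)))² = (-40 + (12 - 1*(-8)))² = (-40 + (12 + 8))² = (-40 + 20)² = (-20)² = 400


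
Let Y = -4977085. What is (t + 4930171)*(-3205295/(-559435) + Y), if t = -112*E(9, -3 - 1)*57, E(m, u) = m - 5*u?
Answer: -2642369862720711760/111887 ≈ -2.3616e+13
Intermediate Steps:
t = -185136 (t = -112*(9 - 5*(-3 - 1))*57 = -112*(9 - 5*(-4))*57 = -112*(9 + 20)*57 = -112*29*57 = -3248*57 = -185136)
(t + 4930171)*(-3205295/(-559435) + Y) = (-185136 + 4930171)*(-3205295/(-559435) - 4977085) = 4745035*(-3205295*(-1/559435) - 4977085) = 4745035*(641059/111887 - 4977085) = 4745035*(-556870468336/111887) = -2642369862720711760/111887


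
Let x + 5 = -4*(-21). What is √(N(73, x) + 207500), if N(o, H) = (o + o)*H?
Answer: √219034 ≈ 468.01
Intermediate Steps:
x = 79 (x = -5 - 4*(-21) = -5 + 84 = 79)
N(o, H) = 2*H*o (N(o, H) = (2*o)*H = 2*H*o)
√(N(73, x) + 207500) = √(2*79*73 + 207500) = √(11534 + 207500) = √219034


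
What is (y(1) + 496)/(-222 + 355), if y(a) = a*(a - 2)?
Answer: 495/133 ≈ 3.7218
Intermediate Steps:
y(a) = a*(-2 + a)
(y(1) + 496)/(-222 + 355) = (1*(-2 + 1) + 496)/(-222 + 355) = (1*(-1) + 496)/133 = (-1 + 496)*(1/133) = 495*(1/133) = 495/133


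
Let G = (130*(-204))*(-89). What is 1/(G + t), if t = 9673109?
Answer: 1/12033389 ≈ 8.3102e-8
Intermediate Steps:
G = 2360280 (G = -26520*(-89) = 2360280)
1/(G + t) = 1/(2360280 + 9673109) = 1/12033389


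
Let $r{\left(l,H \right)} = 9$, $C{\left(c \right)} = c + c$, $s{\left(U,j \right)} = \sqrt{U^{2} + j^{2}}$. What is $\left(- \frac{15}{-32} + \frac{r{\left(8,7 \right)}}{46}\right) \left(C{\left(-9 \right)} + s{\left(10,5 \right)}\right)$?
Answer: $- \frac{4401}{368} + \frac{2445 \sqrt{5}}{736} \approx -4.531$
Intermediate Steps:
$C{\left(c \right)} = 2 c$
$\left(- \frac{15}{-32} + \frac{r{\left(8,7 \right)}}{46}\right) \left(C{\left(-9 \right)} + s{\left(10,5 \right)}\right) = \left(- \frac{15}{-32} + \frac{9}{46}\right) \left(2 \left(-9\right) + \sqrt{10^{2} + 5^{2}}\right) = \left(\left(-15\right) \left(- \frac{1}{32}\right) + 9 \cdot \frac{1}{46}\right) \left(-18 + \sqrt{100 + 25}\right) = \left(\frac{15}{32} + \frac{9}{46}\right) \left(-18 + \sqrt{125}\right) = \frac{489 \left(-18 + 5 \sqrt{5}\right)}{736} = - \frac{4401}{368} + \frac{2445 \sqrt{5}}{736}$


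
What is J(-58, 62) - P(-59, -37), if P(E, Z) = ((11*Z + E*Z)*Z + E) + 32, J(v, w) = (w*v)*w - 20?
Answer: -157233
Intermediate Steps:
J(v, w) = -20 + v*w² (J(v, w) = (v*w)*w - 20 = v*w² - 20 = -20 + v*w²)
P(E, Z) = 32 + E + Z*(11*Z + E*Z) (P(E, Z) = (Z*(11*Z + E*Z) + E) + 32 = (E + Z*(11*Z + E*Z)) + 32 = 32 + E + Z*(11*Z + E*Z))
J(-58, 62) - P(-59, -37) = (-20 - 58*62²) - (32 - 59 + 11*(-37)² - 59*(-37)²) = (-20 - 58*3844) - (32 - 59 + 11*1369 - 59*1369) = (-20 - 222952) - (32 - 59 + 15059 - 80771) = -222972 - 1*(-65739) = -222972 + 65739 = -157233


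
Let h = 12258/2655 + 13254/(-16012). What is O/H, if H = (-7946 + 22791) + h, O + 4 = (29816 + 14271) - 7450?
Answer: 86518720410/35069424857 ≈ 2.4671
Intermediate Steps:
h = 8949207/2361770 (h = 12258*(1/2655) + 13254*(-1/16012) = 1362/295 - 6627/8006 = 8949207/2361770 ≈ 3.7892)
O = 36633 (O = -4 + ((29816 + 14271) - 7450) = -4 + (44087 - 7450) = -4 + 36637 = 36633)
H = 35069424857/2361770 (H = (-7946 + 22791) + 8949207/2361770 = 14845 + 8949207/2361770 = 35069424857/2361770 ≈ 14849.)
O/H = 36633/(35069424857/2361770) = 36633*(2361770/35069424857) = 86518720410/35069424857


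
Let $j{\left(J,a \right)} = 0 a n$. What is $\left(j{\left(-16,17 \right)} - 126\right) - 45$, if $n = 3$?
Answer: $-171$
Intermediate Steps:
$j{\left(J,a \right)} = 0$ ($j{\left(J,a \right)} = 0 a 3 = 0 \cdot 3 = 0$)
$\left(j{\left(-16,17 \right)} - 126\right) - 45 = \left(0 - 126\right) - 45 = -126 - 45 = -171$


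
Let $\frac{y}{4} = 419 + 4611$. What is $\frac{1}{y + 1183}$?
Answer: $\frac{1}{21303} \approx 4.6942 \cdot 10^{-5}$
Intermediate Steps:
$y = 20120$ ($y = 4 \left(419 + 4611\right) = 4 \cdot 5030 = 20120$)
$\frac{1}{y + 1183} = \frac{1}{20120 + 1183} = \frac{1}{21303}$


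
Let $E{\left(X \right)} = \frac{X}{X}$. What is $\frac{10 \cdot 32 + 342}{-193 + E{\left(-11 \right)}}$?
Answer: $- \frac{331}{96} \approx -3.4479$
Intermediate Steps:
$E{\left(X \right)} = 1$
$\frac{10 \cdot 32 + 342}{-193 + E{\left(-11 \right)}} = \frac{10 \cdot 32 + 342}{-193 + 1} = \frac{320 + 342}{-192} = 662 \left(- \frac{1}{192}\right) = - \frac{331}{96}$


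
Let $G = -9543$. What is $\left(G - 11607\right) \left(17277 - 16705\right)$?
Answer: $-12097800$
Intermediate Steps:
$\left(G - 11607\right) \left(17277 - 16705\right) = \left(-9543 - 11607\right) \left(17277 - 16705\right) = \left(-21150\right) 572 = -12097800$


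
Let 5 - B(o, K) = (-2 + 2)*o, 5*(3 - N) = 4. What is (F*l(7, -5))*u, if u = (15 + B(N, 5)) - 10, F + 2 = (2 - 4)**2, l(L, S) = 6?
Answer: 120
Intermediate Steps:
N = 11/5 (N = 3 - 1/5*4 = 3 - 4/5 = 11/5 ≈ 2.2000)
B(o, K) = 5 (B(o, K) = 5 - (-2 + 2)*o = 5 - 0*o = 5 - 1*0 = 5 + 0 = 5)
F = 2 (F = -2 + (2 - 4)**2 = -2 + (-2)**2 = -2 + 4 = 2)
u = 10 (u = (15 + 5) - 10 = 20 - 10 = 10)
(F*l(7, -5))*u = (2*6)*10 = 12*10 = 120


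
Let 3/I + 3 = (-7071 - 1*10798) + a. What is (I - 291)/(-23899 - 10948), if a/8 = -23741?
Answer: 60469803/7241206600 ≈ 0.0083508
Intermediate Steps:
a = -189928 (a = 8*(-23741) = -189928)
I = -3/207800 (I = 3/(-3 + ((-7071 - 1*10798) - 189928)) = 3/(-3 + ((-7071 - 10798) - 189928)) = 3/(-3 + (-17869 - 189928)) = 3/(-3 - 207797) = 3/(-207800) = 3*(-1/207800) = -3/207800 ≈ -1.4437e-5)
(I - 291)/(-23899 - 10948) = (-3/207800 - 291)/(-23899 - 10948) = -60469803/207800/(-34847) = -60469803/207800*(-1/34847) = 60469803/7241206600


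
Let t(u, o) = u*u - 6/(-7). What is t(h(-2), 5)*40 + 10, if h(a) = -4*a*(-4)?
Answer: 287030/7 ≈ 41004.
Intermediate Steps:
h(a) = 16*a
t(u, o) = 6/7 + u² (t(u, o) = u² - 6*(-⅐) = u² + 6/7 = 6/7 + u²)
t(h(-2), 5)*40 + 10 = (6/7 + (16*(-2))²)*40 + 10 = (6/7 + (-32)²)*40 + 10 = (6/7 + 1024)*40 + 10 = (7174/7)*40 + 10 = 286960/7 + 10 = 287030/7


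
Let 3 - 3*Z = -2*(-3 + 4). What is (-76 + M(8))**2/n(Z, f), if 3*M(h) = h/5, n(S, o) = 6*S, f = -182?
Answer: 640712/1125 ≈ 569.52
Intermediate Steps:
Z = 5/3 (Z = 1 - (-2)*(-3 + 4)/3 = 1 - (-2)/3 = 1 - 1/3*(-2) = 1 + 2/3 = 5/3 ≈ 1.6667)
M(h) = h/15 (M(h) = (h/5)/3 = h/15)
(-76 + M(8))**2/n(Z, f) = (-76 + (1/15)*8)**2/((6*(5/3))) = (-76 + 8/15)**2/10 = (-1132/15)**2*(1/10) = (1281424/225)*(1/10) = 640712/1125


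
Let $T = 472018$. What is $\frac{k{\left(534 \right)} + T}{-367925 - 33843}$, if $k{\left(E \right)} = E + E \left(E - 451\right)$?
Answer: $- \frac{258437}{200884} \approx -1.2865$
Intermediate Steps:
$k{\left(E \right)} = E + E \left(-451 + E\right)$
$\frac{k{\left(534 \right)} + T}{-367925 - 33843} = \frac{534 \left(-450 + 534\right) + 472018}{-367925 - 33843} = \frac{534 \cdot 84 + 472018}{-401768} = \left(44856 + 472018\right) \left(- \frac{1}{401768}\right) = 516874 \left(- \frac{1}{401768}\right) = - \frac{258437}{200884}$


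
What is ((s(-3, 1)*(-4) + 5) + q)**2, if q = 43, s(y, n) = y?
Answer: 3600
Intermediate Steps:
((s(-3, 1)*(-4) + 5) + q)**2 = ((-3*(-4) + 5) + 43)**2 = ((12 + 5) + 43)**2 = (17 + 43)**2 = 60**2 = 3600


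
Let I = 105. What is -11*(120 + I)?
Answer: -2475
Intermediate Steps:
-11*(120 + I) = -11*(120 + 105) = -11*225 = -2475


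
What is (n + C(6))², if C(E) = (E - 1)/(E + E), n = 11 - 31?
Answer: 55225/144 ≈ 383.51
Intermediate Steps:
n = -20
C(E) = (-1 + E)/(2*E) (C(E) = (-1 + E)/((2*E)) = (-1 + E)*(1/(2*E)) = (-1 + E)/(2*E))
(n + C(6))² = (-20 + (½)*(-1 + 6)/6)² = (-20 + (½)*(⅙)*5)² = (-20 + 5/12)² = (-235/12)² = 55225/144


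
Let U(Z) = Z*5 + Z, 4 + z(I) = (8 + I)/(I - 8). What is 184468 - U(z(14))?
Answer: 184470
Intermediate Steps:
z(I) = -4 + (8 + I)/(-8 + I) (z(I) = -4 + (8 + I)/(I - 8) = -4 + (8 + I)/(-8 + I))
U(Z) = 6*Z (U(Z) = 5*Z + Z = 6*Z)
184468 - U(z(14)) = 184468 - 6*(40 - 3*14)/(-8 + 14) = 184468 - 6*(40 - 42)/6 = 184468 - 6*(⅙)*(-2) = 184468 - 6*(-1)/3 = 184468 - 1*(-2) = 184468 + 2 = 184470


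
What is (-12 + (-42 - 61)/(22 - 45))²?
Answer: 29929/529 ≈ 56.577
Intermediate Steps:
(-12 + (-42 - 61)/(22 - 45))² = (-12 - 103/(-23))² = (-12 - 103*(-1/23))² = (-12 + 103/23)² = (-173/23)² = 29929/529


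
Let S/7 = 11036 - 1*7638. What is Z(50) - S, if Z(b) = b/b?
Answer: -23785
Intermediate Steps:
Z(b) = 1
S = 23786 (S = 7*(11036 - 1*7638) = 7*(11036 - 7638) = 7*3398 = 23786)
Z(50) - S = 1 - 1*23786 = 1 - 23786 = -23785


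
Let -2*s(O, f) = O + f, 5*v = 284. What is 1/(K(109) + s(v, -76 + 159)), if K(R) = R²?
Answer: 10/118111 ≈ 8.4666e-5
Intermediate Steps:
v = 284/5 (v = (⅕)*284 = 284/5 ≈ 56.800)
s(O, f) = -O/2 - f/2 (s(O, f) = -(O + f)/2 = -O/2 - f/2)
1/(K(109) + s(v, -76 + 159)) = 1/(109² + (-½*284/5 - (-76 + 159)/2)) = 1/(11881 + (-142/5 - ½*83)) = 1/(11881 + (-142/5 - 83/2)) = 1/(11881 - 699/10) = 1/(118111/10) = 10/118111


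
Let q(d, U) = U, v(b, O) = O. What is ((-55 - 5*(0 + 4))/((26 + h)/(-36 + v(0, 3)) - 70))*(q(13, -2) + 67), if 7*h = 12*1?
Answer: 1126125/16364 ≈ 68.817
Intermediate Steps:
h = 12/7 (h = (12*1)/7 = (⅐)*12 = 12/7 ≈ 1.7143)
((-55 - 5*(0 + 4))/((26 + h)/(-36 + v(0, 3)) - 70))*(q(13, -2) + 67) = ((-55 - 5*(0 + 4))/((26 + 12/7)/(-36 + 3) - 70))*(-2 + 67) = ((-55 - 5*4)/((194/7)/(-33) - 70))*65 = ((-55 - 20)/((194/7)*(-1/33) - 70))*65 = -75/(-194/231 - 70)*65 = -75/(-16364/231)*65 = -75*(-231/16364)*65 = (17325/16364)*65 = 1126125/16364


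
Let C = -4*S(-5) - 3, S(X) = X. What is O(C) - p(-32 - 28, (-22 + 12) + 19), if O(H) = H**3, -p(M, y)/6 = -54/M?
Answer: 24592/5 ≈ 4918.4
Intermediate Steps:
p(M, y) = 324/M (p(M, y) = -(-324)/M = 324/M)
C = 17 (C = -4*(-5) - 3 = 20 - 3 = 17)
O(C) - p(-32 - 28, (-22 + 12) + 19) = 17**3 - 324/(-32 - 28) = 4913 - 324/(-60) = 4913 - 324*(-1)/60 = 4913 - 1*(-27/5) = 4913 + 27/5 = 24592/5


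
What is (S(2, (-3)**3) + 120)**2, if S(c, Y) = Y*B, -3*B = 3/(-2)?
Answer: 45369/4 ≈ 11342.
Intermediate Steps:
B = 1/2 (B = -1/(-2) = -(-1)/2 = -1/3*(-3/2) = 1/2 ≈ 0.50000)
S(c, Y) = Y/2 (S(c, Y) = Y*(1/2) = Y/2)
(S(2, (-3)**3) + 120)**2 = ((1/2)*(-3)**3 + 120)**2 = ((1/2)*(-27) + 120)**2 = (-27/2 + 120)**2 = (213/2)**2 = 45369/4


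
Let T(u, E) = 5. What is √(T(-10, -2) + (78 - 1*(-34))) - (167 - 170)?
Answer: 3 + 3*√13 ≈ 13.817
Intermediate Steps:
√(T(-10, -2) + (78 - 1*(-34))) - (167 - 170) = √(5 + (78 - 1*(-34))) - (167 - 170) = √(5 + (78 + 34)) - 1*(-3) = √(5 + 112) + 3 = √117 + 3 = 3*√13 + 3 = 3 + 3*√13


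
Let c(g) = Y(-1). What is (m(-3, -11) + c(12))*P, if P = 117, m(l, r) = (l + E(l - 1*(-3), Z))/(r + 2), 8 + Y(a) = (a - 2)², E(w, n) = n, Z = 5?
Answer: 91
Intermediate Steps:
Y(a) = -8 + (-2 + a)² (Y(a) = -8 + (a - 2)² = -8 + (-2 + a)²)
m(l, r) = (5 + l)/(2 + r) (m(l, r) = (l + 5)/(r + 2) = (5 + l)/(2 + r))
c(g) = 1 (c(g) = -8 + (-2 - 1)² = -8 + (-3)² = -8 + 9 = 1)
(m(-3, -11) + c(12))*P = ((5 - 3)/(2 - 11) + 1)*117 = (2/(-9) + 1)*117 = (-⅑*2 + 1)*117 = (-2/9 + 1)*117 = (7/9)*117 = 91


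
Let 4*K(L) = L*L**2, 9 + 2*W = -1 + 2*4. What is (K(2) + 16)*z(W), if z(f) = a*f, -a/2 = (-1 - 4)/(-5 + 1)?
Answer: 45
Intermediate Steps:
a = -5/2 (a = -2*(-1 - 4)/(-5 + 1) = -(-10)/(-4) = -(-10)*(-1)/4 = -2*5/4 = -5/2 ≈ -2.5000)
W = -1 (W = -9/2 + (-1 + 2*4)/2 = -9/2 + (-1 + 8)/2 = -9/2 + (1/2)*7 = -9/2 + 7/2 = -1)
z(f) = -5*f/2
K(L) = L**3/4 (K(L) = (L*L**2)/4 = L**3/4)
(K(2) + 16)*z(W) = ((1/4)*2**3 + 16)*(-5/2*(-1)) = ((1/4)*8 + 16)*(5/2) = (2 + 16)*(5/2) = 18*(5/2) = 45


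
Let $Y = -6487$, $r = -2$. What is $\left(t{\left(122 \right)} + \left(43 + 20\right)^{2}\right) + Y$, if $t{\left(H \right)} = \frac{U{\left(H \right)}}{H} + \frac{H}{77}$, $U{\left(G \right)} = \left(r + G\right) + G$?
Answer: $- \frac{11810287}{4697} \approx -2514.4$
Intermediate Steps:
$U{\left(G \right)} = -2 + 2 G$ ($U{\left(G \right)} = \left(-2 + G\right) + G = -2 + 2 G$)
$t{\left(H \right)} = \frac{H}{77} + \frac{-2 + 2 H}{H}$ ($t{\left(H \right)} = \frac{-2 + 2 H}{H} + \frac{H}{77} = \frac{H}{77} + \frac{-2 + 2 H}{H}$)
$\left(t{\left(122 \right)} + \left(43 + 20\right)^{2}\right) + Y = \left(\left(2 - \frac{2}{122} + \frac{1}{77} \cdot 122\right) + \left(43 + 20\right)^{2}\right) - 6487 = \left(\left(2 - \frac{1}{61} + \frac{122}{77}\right) + 63^{2}\right) - 6487 = \left(\left(2 - \frac{1}{61} + \frac{122}{77}\right) + 3969\right) - 6487 = \left(\frac{16759}{4697} + 3969\right) - 6487 = \frac{18659152}{4697} - 6487 = - \frac{11810287}{4697}$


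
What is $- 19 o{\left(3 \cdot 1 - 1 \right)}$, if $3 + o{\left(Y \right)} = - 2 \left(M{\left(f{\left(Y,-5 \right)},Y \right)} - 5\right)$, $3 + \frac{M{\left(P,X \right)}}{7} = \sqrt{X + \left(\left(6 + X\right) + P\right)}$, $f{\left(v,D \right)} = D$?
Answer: $-931 + 266 \sqrt{5} \approx -336.21$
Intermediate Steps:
$M{\left(P,X \right)} = -21 + 7 \sqrt{6 + P + 2 X}$ ($M{\left(P,X \right)} = -21 + 7 \sqrt{X + \left(\left(6 + X\right) + P\right)} = -21 + 7 \sqrt{X + \left(6 + P + X\right)} = -21 + 7 \sqrt{6 + P + 2 X}$)
$o{\left(Y \right)} = 49 - 14 \sqrt{1 + 2 Y}$ ($o{\left(Y \right)} = -3 - 2 \left(\left(-21 + 7 \sqrt{6 - 5 + 2 Y}\right) - 5\right) = -3 - 2 \left(\left(-21 + 7 \sqrt{1 + 2 Y}\right) - 5\right) = -3 - 2 \left(-26 + 7 \sqrt{1 + 2 Y}\right) = -3 - \left(-52 + 14 \sqrt{1 + 2 Y}\right) = 49 - 14 \sqrt{1 + 2 Y}$)
$- 19 o{\left(3 \cdot 1 - 1 \right)} = - 19 \left(49 - 14 \sqrt{1 + 2 \left(3 \cdot 1 - 1\right)}\right) = - 19 \left(49 - 14 \sqrt{1 + 2 \left(3 - 1\right)}\right) = - 19 \left(49 - 14 \sqrt{1 + 2 \cdot 2}\right) = - 19 \left(49 - 14 \sqrt{1 + 4}\right) = - 19 \left(49 - 14 \sqrt{5}\right) = -931 + 266 \sqrt{5}$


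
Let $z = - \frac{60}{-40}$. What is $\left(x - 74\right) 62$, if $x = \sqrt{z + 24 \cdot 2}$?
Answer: $-4588 + 93 \sqrt{22} \approx -4151.8$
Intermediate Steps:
$z = \frac{3}{2}$ ($z = \left(-60\right) \left(- \frac{1}{40}\right) = \frac{3}{2} \approx 1.5$)
$x = \frac{3 \sqrt{22}}{2}$ ($x = \sqrt{\frac{3}{2} + 24 \cdot 2} = \sqrt{\frac{3}{2} + 48} = \sqrt{\frac{99}{2}} = \frac{3 \sqrt{22}}{2} \approx 7.0356$)
$\left(x - 74\right) 62 = \left(\frac{3 \sqrt{22}}{2} - 74\right) 62 = \left(-74 + \frac{3 \sqrt{22}}{2}\right) 62 = -4588 + 93 \sqrt{22}$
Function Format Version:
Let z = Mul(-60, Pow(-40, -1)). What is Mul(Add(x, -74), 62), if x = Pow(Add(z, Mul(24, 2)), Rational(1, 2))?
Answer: Add(-4588, Mul(93, Pow(22, Rational(1, 2)))) ≈ -4151.8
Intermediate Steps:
z = Rational(3, 2) (z = Mul(-60, Rational(-1, 40)) = Rational(3, 2) ≈ 1.5000)
x = Mul(Rational(3, 2), Pow(22, Rational(1, 2))) (x = Pow(Add(Rational(3, 2), Mul(24, 2)), Rational(1, 2)) = Pow(Add(Rational(3, 2), 48), Rational(1, 2)) = Pow(Rational(99, 2), Rational(1, 2)) = Mul(Rational(3, 2), Pow(22, Rational(1, 2))) ≈ 7.0356)
Mul(Add(x, -74), 62) = Mul(Add(Mul(Rational(3, 2), Pow(22, Rational(1, 2))), -74), 62) = Mul(Add(-74, Mul(Rational(3, 2), Pow(22, Rational(1, 2)))), 62) = Add(-4588, Mul(93, Pow(22, Rational(1, 2))))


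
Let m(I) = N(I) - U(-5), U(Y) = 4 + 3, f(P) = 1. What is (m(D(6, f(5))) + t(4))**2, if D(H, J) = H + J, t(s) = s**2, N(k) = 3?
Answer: 144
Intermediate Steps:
U(Y) = 7
m(I) = -4 (m(I) = 3 - 1*7 = 3 - 7 = -4)
(m(D(6, f(5))) + t(4))**2 = (-4 + 4**2)**2 = (-4 + 16)**2 = 12**2 = 144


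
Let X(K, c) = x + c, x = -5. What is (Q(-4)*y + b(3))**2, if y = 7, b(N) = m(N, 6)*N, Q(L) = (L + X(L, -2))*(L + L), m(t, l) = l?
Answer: 401956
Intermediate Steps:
X(K, c) = -5 + c
Q(L) = 2*L*(-7 + L) (Q(L) = (L + (-5 - 2))*(L + L) = (L - 7)*(2*L) = (-7 + L)*(2*L) = 2*L*(-7 + L))
b(N) = 6*N
(Q(-4)*y + b(3))**2 = ((2*(-4)*(-7 - 4))*7 + 6*3)**2 = ((2*(-4)*(-11))*7 + 18)**2 = (88*7 + 18)**2 = (616 + 18)**2 = 634**2 = 401956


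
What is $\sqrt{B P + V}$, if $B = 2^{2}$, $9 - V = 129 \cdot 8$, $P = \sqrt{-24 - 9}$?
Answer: $\sqrt{-1023 + 4 i \sqrt{33}} \approx 0.3592 + 31.986 i$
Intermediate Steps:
$P = i \sqrt{33}$ ($P = \sqrt{-33} = i \sqrt{33} \approx 5.7446 i$)
$V = -1023$ ($V = 9 - 129 \cdot 8 = 9 - 1032 = -1023$)
$B = 4$
$\sqrt{B P + V} = \sqrt{4 i \sqrt{33} - 1023} = \sqrt{-1023 + 4 i \sqrt{33}}$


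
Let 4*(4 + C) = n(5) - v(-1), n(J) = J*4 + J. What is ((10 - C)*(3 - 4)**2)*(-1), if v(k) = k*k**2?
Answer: -15/2 ≈ -7.5000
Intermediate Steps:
v(k) = k**3
n(J) = 5*J (n(J) = 4*J + J = 5*J)
C = 5/2 (C = -4 + (5*5 - 1*(-1)**3)/4 = -4 + (25 - 1*(-1))/4 = -4 + (25 + 1)/4 = -4 + (1/4)*26 = -4 + 13/2 = 5/2 ≈ 2.5000)
((10 - C)*(3 - 4)**2)*(-1) = ((10 - 1*5/2)*(3 - 4)**2)*(-1) = ((10 - 5/2)*(-1)**2)*(-1) = ((15/2)*1)*(-1) = (15/2)*(-1) = -15/2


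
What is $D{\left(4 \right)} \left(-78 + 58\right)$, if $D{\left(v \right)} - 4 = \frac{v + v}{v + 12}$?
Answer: $-90$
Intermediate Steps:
$D{\left(v \right)} = 4 + \frac{2 v}{12 + v}$ ($D{\left(v \right)} = 4 + \frac{v + v}{v + 12} = 4 + \frac{2 v}{12 + v}$)
$D{\left(4 \right)} \left(-78 + 58\right) = \frac{6 \left(8 + 4\right)}{12 + 4} \left(-78 + 58\right) = 6 \cdot \frac{1}{16} \cdot 12 \left(-20\right) = \frac{9}{2} \left(-20\right) = -90$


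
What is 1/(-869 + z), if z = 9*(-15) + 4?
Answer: -1/1000 ≈ -0.0010000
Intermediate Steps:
z = -131 (z = -135 + 4 = -131)
1/(-869 + z) = 1/(-869 - 131) = 1/(-1000) = -1/1000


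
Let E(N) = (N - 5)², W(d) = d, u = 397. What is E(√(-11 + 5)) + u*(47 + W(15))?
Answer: 24633 - 10*I*√6 ≈ 24633.0 - 24.495*I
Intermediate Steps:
E(N) = (-5 + N)²
E(√(-11 + 5)) + u*(47 + W(15)) = (-5 + √(-11 + 5))² + 397*(47 + 15) = (-5 + √(-6))² + 397*62 = (-5 + I*√6)² + 24614 = 24614 + (-5 + I*√6)²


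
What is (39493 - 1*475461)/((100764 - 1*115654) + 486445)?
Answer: -435968/471555 ≈ -0.92453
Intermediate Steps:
(39493 - 1*475461)/((100764 - 1*115654) + 486445) = (39493 - 475461)/((100764 - 115654) + 486445) = -435968/(-14890 + 486445) = -435968/471555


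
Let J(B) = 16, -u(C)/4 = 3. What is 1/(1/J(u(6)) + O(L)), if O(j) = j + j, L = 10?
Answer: 16/321 ≈ 0.049844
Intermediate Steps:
u(C) = -12 (u(C) = -4*3 = -12)
O(j) = 2*j
1/(1/J(u(6)) + O(L)) = 1/(1/16 + 2*10) = 1/(1/16 + 20) = 1/(321/16) = 16/321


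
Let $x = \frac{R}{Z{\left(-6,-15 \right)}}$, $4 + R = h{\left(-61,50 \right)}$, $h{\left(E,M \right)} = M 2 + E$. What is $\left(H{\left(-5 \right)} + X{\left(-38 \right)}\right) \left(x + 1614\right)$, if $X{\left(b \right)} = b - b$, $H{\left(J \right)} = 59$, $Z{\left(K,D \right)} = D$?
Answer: $\frac{285265}{3} \approx 95088.0$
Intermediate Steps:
$h{\left(E,M \right)} = E + 2 M$ ($h{\left(E,M \right)} = 2 M + E = E + 2 M$)
$R = 35$ ($R = -4 + \left(-61 + 2 \cdot 50\right) = -4 + \left(-61 + 100\right) = -4 + 39 = 35$)
$X{\left(b \right)} = 0$
$x = - \frac{7}{3}$ ($x = \frac{35}{-15} = 35 \left(- \frac{1}{15}\right) = - \frac{7}{3} \approx -2.3333$)
$\left(H{\left(-5 \right)} + X{\left(-38 \right)}\right) \left(x + 1614\right) = \left(59 + 0\right) \left(- \frac{7}{3} + 1614\right) = 59 \cdot \frac{4835}{3} = \frac{285265}{3}$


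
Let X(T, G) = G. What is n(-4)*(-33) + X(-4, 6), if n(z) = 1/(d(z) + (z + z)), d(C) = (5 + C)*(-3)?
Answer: 9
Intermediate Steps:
d(C) = -15 - 3*C
n(z) = 1/(-15 - z) (n(z) = 1/((-15 - 3*z) + (z + z)) = 1/((-15 - 3*z) + 2*z) = 1/(-15 - z))
n(-4)*(-33) + X(-4, 6) = -33/(-15 - 1*(-4)) + 6 = -33/(-15 + 4) + 6 = -33/(-11) + 6 = -1/11*(-33) + 6 = 3 + 6 = 9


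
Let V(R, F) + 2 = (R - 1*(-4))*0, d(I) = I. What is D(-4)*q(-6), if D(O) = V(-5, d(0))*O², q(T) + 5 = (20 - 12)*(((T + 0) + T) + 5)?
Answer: 1952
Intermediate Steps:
q(T) = 35 + 16*T (q(T) = -5 + (20 - 12)*(((T + 0) + T) + 5) = -5 + 8*((T + T) + 5) = -5 + 8*(2*T + 5) = -5 + 8*(5 + 2*T) = -5 + (40 + 16*T) = 35 + 16*T)
V(R, F) = -2 (V(R, F) = -2 + (R - 1*(-4))*0 = -2 + (R + 4)*0 = -2 + (4 + R)*0 = -2 + 0 = -2)
D(O) = -2*O²
D(-4)*q(-6) = (-2*(-4)²)*(35 + 16*(-6)) = (-2*16)*(35 - 96) = -32*(-61) = 1952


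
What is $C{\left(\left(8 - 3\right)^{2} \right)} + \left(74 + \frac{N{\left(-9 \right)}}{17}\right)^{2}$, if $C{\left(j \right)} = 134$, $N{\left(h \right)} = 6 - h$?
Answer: $\frac{1659255}{289} \approx 5741.4$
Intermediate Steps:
$C{\left(\left(8 - 3\right)^{2} \right)} + \left(74 + \frac{N{\left(-9 \right)}}{17}\right)^{2} = 134 + \left(74 + \frac{6 - -9}{17}\right)^{2} = 134 + \left(74 + \left(6 + 9\right) \frac{1}{17}\right)^{2} = 134 + \left(74 + 15 \cdot \frac{1}{17}\right)^{2} = 134 + \left(74 + \frac{15}{17}\right)^{2} = 134 + \left(\frac{1273}{17}\right)^{2} = 134 + \frac{1620529}{289} = \frac{1659255}{289}$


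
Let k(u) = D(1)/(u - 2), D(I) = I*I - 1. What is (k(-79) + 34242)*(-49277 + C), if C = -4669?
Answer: -1847218932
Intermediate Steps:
D(I) = -1 + I**2 (D(I) = I**2 - 1 = -1 + I**2)
k(u) = 0 (k(u) = (-1 + 1**2)/(u - 2) = (-1 + 1)/(-2 + u) = 0/(-2 + u) = 0)
(k(-79) + 34242)*(-49277 + C) = (0 + 34242)*(-49277 - 4669) = 34242*(-53946) = -1847218932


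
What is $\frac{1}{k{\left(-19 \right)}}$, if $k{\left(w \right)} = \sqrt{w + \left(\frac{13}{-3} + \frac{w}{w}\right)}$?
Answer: $- \frac{i \sqrt{201}}{67} \approx - 0.2116 i$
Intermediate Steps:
$k{\left(w \right)} = \sqrt{- \frac{10}{3} + w}$ ($k{\left(w \right)} = \sqrt{w + \left(13 \left(- \frac{1}{3}\right) + 1\right)} = \sqrt{w + \left(- \frac{13}{3} + 1\right)} = \sqrt{w - \frac{10}{3}} = \sqrt{- \frac{10}{3} + w}$)
$\frac{1}{k{\left(-19 \right)}} = \frac{1}{\frac{1}{3} \sqrt{-30 + 9 \left(-19\right)}} = \frac{1}{\frac{1}{3} \sqrt{-30 - 171}} = \frac{1}{\frac{1}{3} \sqrt{-201}} = \frac{1}{\frac{1}{3} i \sqrt{201}} = - \frac{i \sqrt{201}}{67}$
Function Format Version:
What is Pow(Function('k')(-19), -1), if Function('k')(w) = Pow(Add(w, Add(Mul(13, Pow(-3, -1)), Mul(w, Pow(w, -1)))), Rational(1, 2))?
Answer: Mul(Rational(-1, 67), I, Pow(201, Rational(1, 2))) ≈ Mul(-0.21160, I)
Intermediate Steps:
Function('k')(w) = Pow(Add(Rational(-10, 3), w), Rational(1, 2)) (Function('k')(w) = Pow(Add(w, Add(Mul(13, Rational(-1, 3)), 1)), Rational(1, 2)) = Pow(Add(w, Add(Rational(-13, 3), 1)), Rational(1, 2)) = Pow(Add(w, Rational(-10, 3)), Rational(1, 2)) = Pow(Add(Rational(-10, 3), w), Rational(1, 2)))
Pow(Function('k')(-19), -1) = Pow(Mul(Rational(1, 3), Pow(Add(-30, Mul(9, -19)), Rational(1, 2))), -1) = Pow(Mul(Rational(1, 3), Pow(Add(-30, -171), Rational(1, 2))), -1) = Pow(Mul(Rational(1, 3), Pow(-201, Rational(1, 2))), -1) = Pow(Mul(Rational(1, 3), Mul(I, Pow(201, Rational(1, 2)))), -1) = Pow(Mul(Rational(1, 3), I, Pow(201, Rational(1, 2))), -1) = Mul(Rational(-1, 67), I, Pow(201, Rational(1, 2)))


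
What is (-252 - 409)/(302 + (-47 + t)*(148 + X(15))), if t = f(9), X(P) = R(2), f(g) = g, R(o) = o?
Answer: 661/5398 ≈ 0.12245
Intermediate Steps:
X(P) = 2
t = 9
(-252 - 409)/(302 + (-47 + t)*(148 + X(15))) = (-252 - 409)/(302 + (-47 + 9)*(148 + 2)) = -661/(302 - 38*150) = -661/(302 - 5700) = -661/(-5398) = -661*(-1/5398) = 661/5398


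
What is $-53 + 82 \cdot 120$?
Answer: $9787$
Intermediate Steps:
$-53 + 82 \cdot 120 = -53 + 9840 = 9787$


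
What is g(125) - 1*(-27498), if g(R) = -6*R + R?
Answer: 26873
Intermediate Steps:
g(R) = -5*R
g(125) - 1*(-27498) = -5*125 - 1*(-27498) = -625 + 27498 = 26873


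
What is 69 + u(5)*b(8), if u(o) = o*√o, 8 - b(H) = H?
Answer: 69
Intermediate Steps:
b(H) = 8 - H
u(o) = o^(3/2)
69 + u(5)*b(8) = 69 + 5^(3/2)*(8 - 1*8) = 69 + (5*√5)*(8 - 8) = 69 + (5*√5)*0 = 69 + 0 = 69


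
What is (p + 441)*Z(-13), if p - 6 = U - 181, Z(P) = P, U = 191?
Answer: -5941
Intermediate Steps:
p = 16 (p = 6 + (191 - 181) = 6 + 10 = 16)
(p + 441)*Z(-13) = (16 + 441)*(-13) = 457*(-13) = -5941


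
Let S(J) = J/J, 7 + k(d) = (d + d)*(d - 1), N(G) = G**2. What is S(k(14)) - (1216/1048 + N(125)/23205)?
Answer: -506836/607971 ≈ -0.83365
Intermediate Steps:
k(d) = -7 + 2*d*(-1 + d) (k(d) = -7 + (d + d)*(d - 1) = -7 + (2*d)*(-1 + d) = -7 + 2*d*(-1 + d))
S(J) = 1
S(k(14)) - (1216/1048 + N(125)/23205) = 1 - (1216/1048 + 125**2/23205) = 1 - (1216*(1/1048) + 15625*(1/23205)) = 1 - (152/131 + 3125/4641) = 1 - 1*1114807/607971 = 1 - 1114807/607971 = -506836/607971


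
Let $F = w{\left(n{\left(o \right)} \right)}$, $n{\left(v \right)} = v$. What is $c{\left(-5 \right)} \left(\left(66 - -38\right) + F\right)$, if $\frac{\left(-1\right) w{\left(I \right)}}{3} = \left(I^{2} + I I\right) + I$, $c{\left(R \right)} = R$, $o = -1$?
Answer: $-505$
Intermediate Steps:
$w{\left(I \right)} = - 6 I^{2} - 3 I$ ($w{\left(I \right)} = - 3 \left(\left(I^{2} + I I\right) + I\right) = - 3 \left(\left(I^{2} + I^{2}\right) + I\right) = - 3 \left(2 I^{2} + I\right) = - 3 \left(I + 2 I^{2}\right) = - 6 I^{2} - 3 I$)
$F = -3$ ($F = \left(-3\right) \left(-1\right) \left(1 + 2 \left(-1\right)\right) = \left(-3\right) \left(-1\right) \left(1 - 2\right) = \left(-3\right) \left(-1\right) \left(-1\right) = -3$)
$c{\left(-5 \right)} \left(\left(66 - -38\right) + F\right) = - 5 \left(\left(66 - -38\right) - 3\right) = - 5 \left(\left(66 + 38\right) - 3\right) = - 5 \left(104 - 3\right) = \left(-5\right) 101 = -505$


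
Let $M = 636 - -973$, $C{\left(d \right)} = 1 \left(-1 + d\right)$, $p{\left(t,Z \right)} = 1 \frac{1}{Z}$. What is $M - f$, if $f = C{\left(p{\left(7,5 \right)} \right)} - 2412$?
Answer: $\frac{20109}{5} \approx 4021.8$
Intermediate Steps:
$p{\left(t,Z \right)} = \frac{1}{Z}$
$C{\left(d \right)} = -1 + d$
$M = 1609$ ($M = 636 + 973 = 1609$)
$f = - \frac{12064}{5}$ ($f = \left(-1 + \frac{1}{5}\right) - 2412 = - \frac{4}{5} - 2412 = - \frac{12064}{5} \approx -2412.8$)
$M - f = 1609 - - \frac{12064}{5} = 1609 + \frac{12064}{5} = \frac{20109}{5}$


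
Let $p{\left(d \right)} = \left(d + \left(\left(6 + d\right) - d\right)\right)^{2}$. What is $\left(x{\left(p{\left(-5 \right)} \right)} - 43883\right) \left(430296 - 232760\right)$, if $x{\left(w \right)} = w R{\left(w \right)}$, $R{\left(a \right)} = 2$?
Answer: $-8668077216$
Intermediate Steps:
$p{\left(d \right)} = \left(6 + d\right)^{2}$ ($p{\left(d \right)} = \left(d + 6\right)^{2} = \left(6 + d\right)^{2}$)
$x{\left(w \right)} = 2 w$ ($x{\left(w \right)} = w 2 = 2 w$)
$\left(x{\left(p{\left(-5 \right)} \right)} - 43883\right) \left(430296 - 232760\right) = \left(2 \left(6 - 5\right)^{2} - 43883\right) \left(430296 - 232760\right) = \left(2 \cdot 1^{2} - 43883\right) 197536 = \left(2 \cdot 1 - 43883\right) 197536 = \left(2 - 43883\right) 197536 = \left(-43881\right) 197536 = -8668077216$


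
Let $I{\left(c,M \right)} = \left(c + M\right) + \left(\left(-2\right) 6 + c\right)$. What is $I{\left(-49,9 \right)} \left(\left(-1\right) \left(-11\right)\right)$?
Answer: $-1111$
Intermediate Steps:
$I{\left(c,M \right)} = -12 + M + 2 c$ ($I{\left(c,M \right)} = \left(M + c\right) + \left(-12 + c\right) = -12 + M + 2 c$)
$I{\left(-49,9 \right)} \left(\left(-1\right) \left(-11\right)\right) = \left(-12 + 9 + 2 \left(-49\right)\right) \left(\left(-1\right) \left(-11\right)\right) = \left(-12 + 9 - 98\right) 11 = \left(-101\right) 11 = -1111$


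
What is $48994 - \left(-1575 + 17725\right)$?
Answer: $32844$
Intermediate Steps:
$48994 - \left(-1575 + 17725\right) = 48994 - 16150 = 32844$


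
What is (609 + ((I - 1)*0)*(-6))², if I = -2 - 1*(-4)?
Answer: 370881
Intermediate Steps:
I = 2 (I = -2 + 4 = 2)
(609 + ((I - 1)*0)*(-6))² = (609 + ((2 - 1)*0)*(-6))² = (609 + (1*0)*(-6))² = (609 + 0*(-6))² = (609 + 0)² = 609² = 370881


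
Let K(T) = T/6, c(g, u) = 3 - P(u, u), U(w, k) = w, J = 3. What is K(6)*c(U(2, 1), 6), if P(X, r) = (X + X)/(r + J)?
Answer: 5/3 ≈ 1.6667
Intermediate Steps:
P(X, r) = 2*X/(3 + r) (P(X, r) = (X + X)/(r + 3) = (2*X)/(3 + r) = 2*X/(3 + r))
c(g, u) = 3 - 2*u/(3 + u)
K(T) = T/6 (K(T) = T*(1/6) = T/6)
K(6)*c(U(2, 1), 6) = ((1/6)*6)*((9 + 6)/(3 + 6)) = 1*(15/9) = 1*((1/9)*15) = 1*(5/3) = 5/3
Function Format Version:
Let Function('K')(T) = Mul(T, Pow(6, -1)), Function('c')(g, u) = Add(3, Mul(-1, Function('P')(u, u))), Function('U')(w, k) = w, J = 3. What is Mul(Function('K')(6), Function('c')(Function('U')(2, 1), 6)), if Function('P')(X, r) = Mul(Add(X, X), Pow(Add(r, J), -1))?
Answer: Rational(5, 3) ≈ 1.6667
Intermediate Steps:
Function('P')(X, r) = Mul(2, X, Pow(Add(3, r), -1)) (Function('P')(X, r) = Mul(Add(X, X), Pow(Add(r, 3), -1)) = Mul(Mul(2, X), Pow(Add(3, r), -1)) = Mul(2, X, Pow(Add(3, r), -1)))
Function('c')(g, u) = Add(3, Mul(-2, u, Pow(Add(3, u), -1))) (Function('c')(g, u) = Add(3, Mul(-1, Mul(2, u, Pow(Add(3, u), -1)))) = Add(3, Mul(-2, u, Pow(Add(3, u), -1))))
Function('K')(T) = Mul(Rational(1, 6), T) (Function('K')(T) = Mul(T, Rational(1, 6)) = Mul(Rational(1, 6), T))
Mul(Function('K')(6), Function('c')(Function('U')(2, 1), 6)) = Mul(Mul(Rational(1, 6), 6), Mul(Pow(Add(3, 6), -1), Add(9, 6))) = Mul(1, Mul(Pow(9, -1), 15)) = Mul(1, Mul(Rational(1, 9), 15)) = Mul(1, Rational(5, 3)) = Rational(5, 3)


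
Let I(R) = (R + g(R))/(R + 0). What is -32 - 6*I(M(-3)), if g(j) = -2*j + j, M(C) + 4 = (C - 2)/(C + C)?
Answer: -32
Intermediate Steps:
M(C) = -4 + (-2 + C)/(2*C) (M(C) = -4 + (C - 2)/(C + C) = -4 + (-2 + C)/((2*C)) = -4 + (-2 + C)*(1/(2*C)) = -4 + (-2 + C)/(2*C))
g(j) = -j
I(R) = 0 (I(R) = (R - R)/(R + 0) = 0/R = 0)
-32 - 6*I(M(-3)) = -32 - 6*0 = -32 + 0 = -32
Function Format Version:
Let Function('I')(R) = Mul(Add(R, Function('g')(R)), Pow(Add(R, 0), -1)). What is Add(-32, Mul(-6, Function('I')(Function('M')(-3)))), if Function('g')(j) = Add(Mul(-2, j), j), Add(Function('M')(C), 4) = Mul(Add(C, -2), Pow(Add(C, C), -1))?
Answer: -32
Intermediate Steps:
Function('M')(C) = Add(-4, Mul(Rational(1, 2), Pow(C, -1), Add(-2, C))) (Function('M')(C) = Add(-4, Mul(Add(C, -2), Pow(Add(C, C), -1))) = Add(-4, Mul(Add(-2, C), Pow(Mul(2, C), -1))) = Add(-4, Mul(Add(-2, C), Mul(Rational(1, 2), Pow(C, -1)))) = Add(-4, Mul(Rational(1, 2), Pow(C, -1), Add(-2, C))))
Function('g')(j) = Mul(-1, j)
Function('I')(R) = 0 (Function('I')(R) = Mul(Add(R, Mul(-1, R)), Pow(Add(R, 0), -1)) = Mul(0, Pow(R, -1)) = 0)
Add(-32, Mul(-6, Function('I')(Function('M')(-3)))) = Add(-32, Mul(-6, 0)) = Add(-32, 0) = -32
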